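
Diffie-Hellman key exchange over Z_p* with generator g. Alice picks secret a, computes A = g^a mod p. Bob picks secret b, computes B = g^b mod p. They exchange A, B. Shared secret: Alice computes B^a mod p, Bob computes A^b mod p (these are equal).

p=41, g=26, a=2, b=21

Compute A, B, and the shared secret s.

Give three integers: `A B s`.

A = 26^2 mod 41  (bits of 2 = 10)
  bit 0 = 1: r = r^2 * 26 mod 41 = 1^2 * 26 = 1*26 = 26
  bit 1 = 0: r = r^2 mod 41 = 26^2 = 20
  -> A = 20
B = 26^21 mod 41  (bits of 21 = 10101)
  bit 0 = 1: r = r^2 * 26 mod 41 = 1^2 * 26 = 1*26 = 26
  bit 1 = 0: r = r^2 mod 41 = 26^2 = 20
  bit 2 = 1: r = r^2 * 26 mod 41 = 20^2 * 26 = 31*26 = 27
  bit 3 = 0: r = r^2 mod 41 = 27^2 = 32
  bit 4 = 1: r = r^2 * 26 mod 41 = 32^2 * 26 = 40*26 = 15
  -> B = 15
s = B^a = 15^2 mod 41  (bits of 2 = 10)
  bit 0 = 1: r = r^2 * 15 mod 41 = 1^2 * 15 = 1*15 = 15
  bit 1 = 0: r = r^2 mod 41 = 15^2 = 20
  -> s = B^a = 20

Answer: 20 15 20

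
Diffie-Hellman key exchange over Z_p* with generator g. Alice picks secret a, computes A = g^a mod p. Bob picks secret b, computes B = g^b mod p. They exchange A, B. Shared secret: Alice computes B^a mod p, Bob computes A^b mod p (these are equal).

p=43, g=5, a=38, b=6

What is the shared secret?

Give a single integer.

Answer: 11

Derivation:
A = 5^38 mod 43  (bits of 38 = 100110)
  bit 0 = 1: r = r^2 * 5 mod 43 = 1^2 * 5 = 1*5 = 5
  bit 1 = 0: r = r^2 mod 43 = 5^2 = 25
  bit 2 = 0: r = r^2 mod 43 = 25^2 = 23
  bit 3 = 1: r = r^2 * 5 mod 43 = 23^2 * 5 = 13*5 = 22
  bit 4 = 1: r = r^2 * 5 mod 43 = 22^2 * 5 = 11*5 = 12
  bit 5 = 0: r = r^2 mod 43 = 12^2 = 15
  -> A = 15
B = 5^6 mod 43  (bits of 6 = 110)
  bit 0 = 1: r = r^2 * 5 mod 43 = 1^2 * 5 = 1*5 = 5
  bit 1 = 1: r = r^2 * 5 mod 43 = 5^2 * 5 = 25*5 = 39
  bit 2 = 0: r = r^2 mod 43 = 39^2 = 16
  -> B = 16
s = B^a = 16^38 mod 43  (bits of 38 = 100110)
  bit 0 = 1: r = r^2 * 16 mod 43 = 1^2 * 16 = 1*16 = 16
  bit 1 = 0: r = r^2 mod 43 = 16^2 = 41
  bit 2 = 0: r = r^2 mod 43 = 41^2 = 4
  bit 3 = 1: r = r^2 * 16 mod 43 = 4^2 * 16 = 16*16 = 41
  bit 4 = 1: r = r^2 * 16 mod 43 = 41^2 * 16 = 4*16 = 21
  bit 5 = 0: r = r^2 mod 43 = 21^2 = 11
  -> s = B^a = 11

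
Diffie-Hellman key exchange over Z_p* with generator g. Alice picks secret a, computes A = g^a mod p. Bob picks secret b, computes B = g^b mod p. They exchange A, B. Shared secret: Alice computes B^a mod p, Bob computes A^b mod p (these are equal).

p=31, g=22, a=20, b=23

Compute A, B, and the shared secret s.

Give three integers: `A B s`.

Answer: 25 3 5

Derivation:
A = 22^20 mod 31  (bits of 20 = 10100)
  bit 0 = 1: r = r^2 * 22 mod 31 = 1^2 * 22 = 1*22 = 22
  bit 1 = 0: r = r^2 mod 31 = 22^2 = 19
  bit 2 = 1: r = r^2 * 22 mod 31 = 19^2 * 22 = 20*22 = 6
  bit 3 = 0: r = r^2 mod 31 = 6^2 = 5
  bit 4 = 0: r = r^2 mod 31 = 5^2 = 25
  -> A = 25
B = 22^23 mod 31  (bits of 23 = 10111)
  bit 0 = 1: r = r^2 * 22 mod 31 = 1^2 * 22 = 1*22 = 22
  bit 1 = 0: r = r^2 mod 31 = 22^2 = 19
  bit 2 = 1: r = r^2 * 22 mod 31 = 19^2 * 22 = 20*22 = 6
  bit 3 = 1: r = r^2 * 22 mod 31 = 6^2 * 22 = 5*22 = 17
  bit 4 = 1: r = r^2 * 22 mod 31 = 17^2 * 22 = 10*22 = 3
  -> B = 3
s = B^a = 3^20 mod 31  (bits of 20 = 10100)
  bit 0 = 1: r = r^2 * 3 mod 31 = 1^2 * 3 = 1*3 = 3
  bit 1 = 0: r = r^2 mod 31 = 3^2 = 9
  bit 2 = 1: r = r^2 * 3 mod 31 = 9^2 * 3 = 19*3 = 26
  bit 3 = 0: r = r^2 mod 31 = 26^2 = 25
  bit 4 = 0: r = r^2 mod 31 = 25^2 = 5
  -> s = B^a = 5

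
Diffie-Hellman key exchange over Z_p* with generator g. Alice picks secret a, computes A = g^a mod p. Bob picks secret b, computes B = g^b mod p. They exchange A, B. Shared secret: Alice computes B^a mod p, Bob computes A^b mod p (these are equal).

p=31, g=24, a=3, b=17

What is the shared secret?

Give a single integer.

Answer: 27

Derivation:
A = 24^3 mod 31  (bits of 3 = 11)
  bit 0 = 1: r = r^2 * 24 mod 31 = 1^2 * 24 = 1*24 = 24
  bit 1 = 1: r = r^2 * 24 mod 31 = 24^2 * 24 = 18*24 = 29
  -> A = 29
B = 24^17 mod 31  (bits of 17 = 10001)
  bit 0 = 1: r = r^2 * 24 mod 31 = 1^2 * 24 = 1*24 = 24
  bit 1 = 0: r = r^2 mod 31 = 24^2 = 18
  bit 2 = 0: r = r^2 mod 31 = 18^2 = 14
  bit 3 = 0: r = r^2 mod 31 = 14^2 = 10
  bit 4 = 1: r = r^2 * 24 mod 31 = 10^2 * 24 = 7*24 = 13
  -> B = 13
s = B^a = 13^3 mod 31  (bits of 3 = 11)
  bit 0 = 1: r = r^2 * 13 mod 31 = 1^2 * 13 = 1*13 = 13
  bit 1 = 1: r = r^2 * 13 mod 31 = 13^2 * 13 = 14*13 = 27
  -> s = B^a = 27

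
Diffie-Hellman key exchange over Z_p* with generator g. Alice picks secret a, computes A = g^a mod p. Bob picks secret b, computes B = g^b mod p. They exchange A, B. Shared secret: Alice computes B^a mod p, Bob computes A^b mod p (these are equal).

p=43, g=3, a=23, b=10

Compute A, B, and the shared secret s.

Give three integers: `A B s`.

A = 3^23 mod 43  (bits of 23 = 10111)
  bit 0 = 1: r = r^2 * 3 mod 43 = 1^2 * 3 = 1*3 = 3
  bit 1 = 0: r = r^2 mod 43 = 3^2 = 9
  bit 2 = 1: r = r^2 * 3 mod 43 = 9^2 * 3 = 38*3 = 28
  bit 3 = 1: r = r^2 * 3 mod 43 = 28^2 * 3 = 10*3 = 30
  bit 4 = 1: r = r^2 * 3 mod 43 = 30^2 * 3 = 40*3 = 34
  -> A = 34
B = 3^10 mod 43  (bits of 10 = 1010)
  bit 0 = 1: r = r^2 * 3 mod 43 = 1^2 * 3 = 1*3 = 3
  bit 1 = 0: r = r^2 mod 43 = 3^2 = 9
  bit 2 = 1: r = r^2 * 3 mod 43 = 9^2 * 3 = 38*3 = 28
  bit 3 = 0: r = r^2 mod 43 = 28^2 = 10
  -> B = 10
s = B^a = 10^23 mod 43  (bits of 23 = 10111)
  bit 0 = 1: r = r^2 * 10 mod 43 = 1^2 * 10 = 1*10 = 10
  bit 1 = 0: r = r^2 mod 43 = 10^2 = 14
  bit 2 = 1: r = r^2 * 10 mod 43 = 14^2 * 10 = 24*10 = 25
  bit 3 = 1: r = r^2 * 10 mod 43 = 25^2 * 10 = 23*10 = 15
  bit 4 = 1: r = r^2 * 10 mod 43 = 15^2 * 10 = 10*10 = 14
  -> s = B^a = 14

Answer: 34 10 14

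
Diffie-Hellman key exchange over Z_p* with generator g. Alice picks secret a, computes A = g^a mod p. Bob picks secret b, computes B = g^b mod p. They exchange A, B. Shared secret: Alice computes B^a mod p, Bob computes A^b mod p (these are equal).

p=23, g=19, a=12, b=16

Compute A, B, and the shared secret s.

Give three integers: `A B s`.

Answer: 4 12 12

Derivation:
A = 19^12 mod 23  (bits of 12 = 1100)
  bit 0 = 1: r = r^2 * 19 mod 23 = 1^2 * 19 = 1*19 = 19
  bit 1 = 1: r = r^2 * 19 mod 23 = 19^2 * 19 = 16*19 = 5
  bit 2 = 0: r = r^2 mod 23 = 5^2 = 2
  bit 3 = 0: r = r^2 mod 23 = 2^2 = 4
  -> A = 4
B = 19^16 mod 23  (bits of 16 = 10000)
  bit 0 = 1: r = r^2 * 19 mod 23 = 1^2 * 19 = 1*19 = 19
  bit 1 = 0: r = r^2 mod 23 = 19^2 = 16
  bit 2 = 0: r = r^2 mod 23 = 16^2 = 3
  bit 3 = 0: r = r^2 mod 23 = 3^2 = 9
  bit 4 = 0: r = r^2 mod 23 = 9^2 = 12
  -> B = 12
s = B^a = 12^12 mod 23  (bits of 12 = 1100)
  bit 0 = 1: r = r^2 * 12 mod 23 = 1^2 * 12 = 1*12 = 12
  bit 1 = 1: r = r^2 * 12 mod 23 = 12^2 * 12 = 6*12 = 3
  bit 2 = 0: r = r^2 mod 23 = 3^2 = 9
  bit 3 = 0: r = r^2 mod 23 = 9^2 = 12
  -> s = B^a = 12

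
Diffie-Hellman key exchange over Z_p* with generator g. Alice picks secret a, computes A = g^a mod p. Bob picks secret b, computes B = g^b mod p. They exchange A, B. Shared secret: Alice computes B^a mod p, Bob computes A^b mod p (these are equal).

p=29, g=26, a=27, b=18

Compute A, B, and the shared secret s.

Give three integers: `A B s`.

A = 26^27 mod 29  (bits of 27 = 11011)
  bit 0 = 1: r = r^2 * 26 mod 29 = 1^2 * 26 = 1*26 = 26
  bit 1 = 1: r = r^2 * 26 mod 29 = 26^2 * 26 = 9*26 = 2
  bit 2 = 0: r = r^2 mod 29 = 2^2 = 4
  bit 3 = 1: r = r^2 * 26 mod 29 = 4^2 * 26 = 16*26 = 10
  bit 4 = 1: r = r^2 * 26 mod 29 = 10^2 * 26 = 13*26 = 19
  -> A = 19
B = 26^18 mod 29  (bits of 18 = 10010)
  bit 0 = 1: r = r^2 * 26 mod 29 = 1^2 * 26 = 1*26 = 26
  bit 1 = 0: r = r^2 mod 29 = 26^2 = 9
  bit 2 = 0: r = r^2 mod 29 = 9^2 = 23
  bit 3 = 1: r = r^2 * 26 mod 29 = 23^2 * 26 = 7*26 = 8
  bit 4 = 0: r = r^2 mod 29 = 8^2 = 6
  -> B = 6
s = B^a = 6^27 mod 29  (bits of 27 = 11011)
  bit 0 = 1: r = r^2 * 6 mod 29 = 1^2 * 6 = 1*6 = 6
  bit 1 = 1: r = r^2 * 6 mod 29 = 6^2 * 6 = 7*6 = 13
  bit 2 = 0: r = r^2 mod 29 = 13^2 = 24
  bit 3 = 1: r = r^2 * 6 mod 29 = 24^2 * 6 = 25*6 = 5
  bit 4 = 1: r = r^2 * 6 mod 29 = 5^2 * 6 = 25*6 = 5
  -> s = B^a = 5

Answer: 19 6 5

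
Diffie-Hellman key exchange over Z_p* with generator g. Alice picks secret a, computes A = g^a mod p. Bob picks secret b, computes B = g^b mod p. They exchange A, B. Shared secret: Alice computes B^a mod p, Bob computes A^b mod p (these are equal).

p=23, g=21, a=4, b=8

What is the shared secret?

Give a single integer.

A = 21^4 mod 23  (bits of 4 = 100)
  bit 0 = 1: r = r^2 * 21 mod 23 = 1^2 * 21 = 1*21 = 21
  bit 1 = 0: r = r^2 mod 23 = 21^2 = 4
  bit 2 = 0: r = r^2 mod 23 = 4^2 = 16
  -> A = 16
B = 21^8 mod 23  (bits of 8 = 1000)
  bit 0 = 1: r = r^2 * 21 mod 23 = 1^2 * 21 = 1*21 = 21
  bit 1 = 0: r = r^2 mod 23 = 21^2 = 4
  bit 2 = 0: r = r^2 mod 23 = 4^2 = 16
  bit 3 = 0: r = r^2 mod 23 = 16^2 = 3
  -> B = 3
s = B^a = 3^4 mod 23  (bits of 4 = 100)
  bit 0 = 1: r = r^2 * 3 mod 23 = 1^2 * 3 = 1*3 = 3
  bit 1 = 0: r = r^2 mod 23 = 3^2 = 9
  bit 2 = 0: r = r^2 mod 23 = 9^2 = 12
  -> s = B^a = 12

Answer: 12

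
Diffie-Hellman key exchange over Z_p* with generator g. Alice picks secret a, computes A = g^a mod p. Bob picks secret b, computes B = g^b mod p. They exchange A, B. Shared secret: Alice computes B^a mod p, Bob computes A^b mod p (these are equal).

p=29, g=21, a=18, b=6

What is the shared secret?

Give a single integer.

Answer: 25

Derivation:
A = 21^18 mod 29  (bits of 18 = 10010)
  bit 0 = 1: r = r^2 * 21 mod 29 = 1^2 * 21 = 1*21 = 21
  bit 1 = 0: r = r^2 mod 29 = 21^2 = 6
  bit 2 = 0: r = r^2 mod 29 = 6^2 = 7
  bit 3 = 1: r = r^2 * 21 mod 29 = 7^2 * 21 = 20*21 = 14
  bit 4 = 0: r = r^2 mod 29 = 14^2 = 22
  -> A = 22
B = 21^6 mod 29  (bits of 6 = 110)
  bit 0 = 1: r = r^2 * 21 mod 29 = 1^2 * 21 = 1*21 = 21
  bit 1 = 1: r = r^2 * 21 mod 29 = 21^2 * 21 = 6*21 = 10
  bit 2 = 0: r = r^2 mod 29 = 10^2 = 13
  -> B = 13
s = B^a = 13^18 mod 29  (bits of 18 = 10010)
  bit 0 = 1: r = r^2 * 13 mod 29 = 1^2 * 13 = 1*13 = 13
  bit 1 = 0: r = r^2 mod 29 = 13^2 = 24
  bit 2 = 0: r = r^2 mod 29 = 24^2 = 25
  bit 3 = 1: r = r^2 * 13 mod 29 = 25^2 * 13 = 16*13 = 5
  bit 4 = 0: r = r^2 mod 29 = 5^2 = 25
  -> s = B^a = 25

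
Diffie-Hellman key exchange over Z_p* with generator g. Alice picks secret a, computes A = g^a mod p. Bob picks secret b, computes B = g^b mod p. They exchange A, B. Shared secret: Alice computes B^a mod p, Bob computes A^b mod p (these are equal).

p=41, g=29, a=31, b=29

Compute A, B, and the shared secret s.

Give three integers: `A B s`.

Answer: 26 11 24

Derivation:
A = 29^31 mod 41  (bits of 31 = 11111)
  bit 0 = 1: r = r^2 * 29 mod 41 = 1^2 * 29 = 1*29 = 29
  bit 1 = 1: r = r^2 * 29 mod 41 = 29^2 * 29 = 21*29 = 35
  bit 2 = 1: r = r^2 * 29 mod 41 = 35^2 * 29 = 36*29 = 19
  bit 3 = 1: r = r^2 * 29 mod 41 = 19^2 * 29 = 33*29 = 14
  bit 4 = 1: r = r^2 * 29 mod 41 = 14^2 * 29 = 32*29 = 26
  -> A = 26
B = 29^29 mod 41  (bits of 29 = 11101)
  bit 0 = 1: r = r^2 * 29 mod 41 = 1^2 * 29 = 1*29 = 29
  bit 1 = 1: r = r^2 * 29 mod 41 = 29^2 * 29 = 21*29 = 35
  bit 2 = 1: r = r^2 * 29 mod 41 = 35^2 * 29 = 36*29 = 19
  bit 3 = 0: r = r^2 mod 41 = 19^2 = 33
  bit 4 = 1: r = r^2 * 29 mod 41 = 33^2 * 29 = 23*29 = 11
  -> B = 11
s = B^a = 11^31 mod 41  (bits of 31 = 11111)
  bit 0 = 1: r = r^2 * 11 mod 41 = 1^2 * 11 = 1*11 = 11
  bit 1 = 1: r = r^2 * 11 mod 41 = 11^2 * 11 = 39*11 = 19
  bit 2 = 1: r = r^2 * 11 mod 41 = 19^2 * 11 = 33*11 = 35
  bit 3 = 1: r = r^2 * 11 mod 41 = 35^2 * 11 = 36*11 = 27
  bit 4 = 1: r = r^2 * 11 mod 41 = 27^2 * 11 = 32*11 = 24
  -> s = B^a = 24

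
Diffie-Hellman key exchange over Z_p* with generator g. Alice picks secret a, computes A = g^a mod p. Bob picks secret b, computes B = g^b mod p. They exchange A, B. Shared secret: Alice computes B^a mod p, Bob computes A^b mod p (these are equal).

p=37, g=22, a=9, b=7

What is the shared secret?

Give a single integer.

Answer: 31

Derivation:
A = 22^9 mod 37  (bits of 9 = 1001)
  bit 0 = 1: r = r^2 * 22 mod 37 = 1^2 * 22 = 1*22 = 22
  bit 1 = 0: r = r^2 mod 37 = 22^2 = 3
  bit 2 = 0: r = r^2 mod 37 = 3^2 = 9
  bit 3 = 1: r = r^2 * 22 mod 37 = 9^2 * 22 = 7*22 = 6
  -> A = 6
B = 22^7 mod 37  (bits of 7 = 111)
  bit 0 = 1: r = r^2 * 22 mod 37 = 1^2 * 22 = 1*22 = 22
  bit 1 = 1: r = r^2 * 22 mod 37 = 22^2 * 22 = 3*22 = 29
  bit 2 = 1: r = r^2 * 22 mod 37 = 29^2 * 22 = 27*22 = 2
  -> B = 2
s = B^a = 2^9 mod 37  (bits of 9 = 1001)
  bit 0 = 1: r = r^2 * 2 mod 37 = 1^2 * 2 = 1*2 = 2
  bit 1 = 0: r = r^2 mod 37 = 2^2 = 4
  bit 2 = 0: r = r^2 mod 37 = 4^2 = 16
  bit 3 = 1: r = r^2 * 2 mod 37 = 16^2 * 2 = 34*2 = 31
  -> s = B^a = 31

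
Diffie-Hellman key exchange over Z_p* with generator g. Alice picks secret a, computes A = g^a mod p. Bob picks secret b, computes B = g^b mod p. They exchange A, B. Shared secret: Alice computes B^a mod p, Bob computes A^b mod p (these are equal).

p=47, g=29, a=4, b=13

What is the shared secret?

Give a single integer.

A = 29^4 mod 47  (bits of 4 = 100)
  bit 0 = 1: r = r^2 * 29 mod 47 = 1^2 * 29 = 1*29 = 29
  bit 1 = 0: r = r^2 mod 47 = 29^2 = 42
  bit 2 = 0: r = r^2 mod 47 = 42^2 = 25
  -> A = 25
B = 29^13 mod 47  (bits of 13 = 1101)
  bit 0 = 1: r = r^2 * 29 mod 47 = 1^2 * 29 = 1*29 = 29
  bit 1 = 1: r = r^2 * 29 mod 47 = 29^2 * 29 = 42*29 = 43
  bit 2 = 0: r = r^2 mod 47 = 43^2 = 16
  bit 3 = 1: r = r^2 * 29 mod 47 = 16^2 * 29 = 21*29 = 45
  -> B = 45
s = B^a = 45^4 mod 47  (bits of 4 = 100)
  bit 0 = 1: r = r^2 * 45 mod 47 = 1^2 * 45 = 1*45 = 45
  bit 1 = 0: r = r^2 mod 47 = 45^2 = 4
  bit 2 = 0: r = r^2 mod 47 = 4^2 = 16
  -> s = B^a = 16

Answer: 16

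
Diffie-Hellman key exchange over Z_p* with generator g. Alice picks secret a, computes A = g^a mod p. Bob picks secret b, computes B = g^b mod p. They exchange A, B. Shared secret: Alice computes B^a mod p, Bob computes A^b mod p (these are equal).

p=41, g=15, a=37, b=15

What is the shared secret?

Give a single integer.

Answer: 3

Derivation:
A = 15^37 mod 41  (bits of 37 = 100101)
  bit 0 = 1: r = r^2 * 15 mod 41 = 1^2 * 15 = 1*15 = 15
  bit 1 = 0: r = r^2 mod 41 = 15^2 = 20
  bit 2 = 0: r = r^2 mod 41 = 20^2 = 31
  bit 3 = 1: r = r^2 * 15 mod 41 = 31^2 * 15 = 18*15 = 24
  bit 4 = 0: r = r^2 mod 41 = 24^2 = 2
  bit 5 = 1: r = r^2 * 15 mod 41 = 2^2 * 15 = 4*15 = 19
  -> A = 19
B = 15^15 mod 41  (bits of 15 = 1111)
  bit 0 = 1: r = r^2 * 15 mod 41 = 1^2 * 15 = 1*15 = 15
  bit 1 = 1: r = r^2 * 15 mod 41 = 15^2 * 15 = 20*15 = 13
  bit 2 = 1: r = r^2 * 15 mod 41 = 13^2 * 15 = 5*15 = 34
  bit 3 = 1: r = r^2 * 15 mod 41 = 34^2 * 15 = 8*15 = 38
  -> B = 38
s = B^a = 38^37 mod 41  (bits of 37 = 100101)
  bit 0 = 1: r = r^2 * 38 mod 41 = 1^2 * 38 = 1*38 = 38
  bit 1 = 0: r = r^2 mod 41 = 38^2 = 9
  bit 2 = 0: r = r^2 mod 41 = 9^2 = 40
  bit 3 = 1: r = r^2 * 38 mod 41 = 40^2 * 38 = 1*38 = 38
  bit 4 = 0: r = r^2 mod 41 = 38^2 = 9
  bit 5 = 1: r = r^2 * 38 mod 41 = 9^2 * 38 = 40*38 = 3
  -> s = B^a = 3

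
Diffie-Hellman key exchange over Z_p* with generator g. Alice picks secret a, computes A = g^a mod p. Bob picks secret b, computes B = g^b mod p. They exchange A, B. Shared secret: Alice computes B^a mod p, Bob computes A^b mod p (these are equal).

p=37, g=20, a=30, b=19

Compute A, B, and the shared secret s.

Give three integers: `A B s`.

A = 20^30 mod 37  (bits of 30 = 11110)
  bit 0 = 1: r = r^2 * 20 mod 37 = 1^2 * 20 = 1*20 = 20
  bit 1 = 1: r = r^2 * 20 mod 37 = 20^2 * 20 = 30*20 = 8
  bit 2 = 1: r = r^2 * 20 mod 37 = 8^2 * 20 = 27*20 = 22
  bit 3 = 1: r = r^2 * 20 mod 37 = 22^2 * 20 = 3*20 = 23
  bit 4 = 0: r = r^2 mod 37 = 23^2 = 11
  -> A = 11
B = 20^19 mod 37  (bits of 19 = 10011)
  bit 0 = 1: r = r^2 * 20 mod 37 = 1^2 * 20 = 1*20 = 20
  bit 1 = 0: r = r^2 mod 37 = 20^2 = 30
  bit 2 = 0: r = r^2 mod 37 = 30^2 = 12
  bit 3 = 1: r = r^2 * 20 mod 37 = 12^2 * 20 = 33*20 = 31
  bit 4 = 1: r = r^2 * 20 mod 37 = 31^2 * 20 = 36*20 = 17
  -> B = 17
s = B^a = 17^30 mod 37  (bits of 30 = 11110)
  bit 0 = 1: r = r^2 * 17 mod 37 = 1^2 * 17 = 1*17 = 17
  bit 1 = 1: r = r^2 * 17 mod 37 = 17^2 * 17 = 30*17 = 29
  bit 2 = 1: r = r^2 * 17 mod 37 = 29^2 * 17 = 27*17 = 15
  bit 3 = 1: r = r^2 * 17 mod 37 = 15^2 * 17 = 3*17 = 14
  bit 4 = 0: r = r^2 mod 37 = 14^2 = 11
  -> s = B^a = 11

Answer: 11 17 11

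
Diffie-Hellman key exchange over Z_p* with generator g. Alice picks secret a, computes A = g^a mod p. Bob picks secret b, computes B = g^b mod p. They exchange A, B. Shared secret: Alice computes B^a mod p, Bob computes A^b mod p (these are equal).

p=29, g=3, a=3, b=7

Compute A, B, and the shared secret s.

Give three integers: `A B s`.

A = 3^3 mod 29  (bits of 3 = 11)
  bit 0 = 1: r = r^2 * 3 mod 29 = 1^2 * 3 = 1*3 = 3
  bit 1 = 1: r = r^2 * 3 mod 29 = 3^2 * 3 = 9*3 = 27
  -> A = 27
B = 3^7 mod 29  (bits of 7 = 111)
  bit 0 = 1: r = r^2 * 3 mod 29 = 1^2 * 3 = 1*3 = 3
  bit 1 = 1: r = r^2 * 3 mod 29 = 3^2 * 3 = 9*3 = 27
  bit 2 = 1: r = r^2 * 3 mod 29 = 27^2 * 3 = 4*3 = 12
  -> B = 12
s = B^a = 12^3 mod 29  (bits of 3 = 11)
  bit 0 = 1: r = r^2 * 12 mod 29 = 1^2 * 12 = 1*12 = 12
  bit 1 = 1: r = r^2 * 12 mod 29 = 12^2 * 12 = 28*12 = 17
  -> s = B^a = 17

Answer: 27 12 17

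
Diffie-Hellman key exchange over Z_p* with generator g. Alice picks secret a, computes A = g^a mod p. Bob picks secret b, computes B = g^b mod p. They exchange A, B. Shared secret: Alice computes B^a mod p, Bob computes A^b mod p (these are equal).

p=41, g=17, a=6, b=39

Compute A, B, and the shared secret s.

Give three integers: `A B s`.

A = 17^6 mod 41  (bits of 6 = 110)
  bit 0 = 1: r = r^2 * 17 mod 41 = 1^2 * 17 = 1*17 = 17
  bit 1 = 1: r = r^2 * 17 mod 41 = 17^2 * 17 = 2*17 = 34
  bit 2 = 0: r = r^2 mod 41 = 34^2 = 8
  -> A = 8
B = 17^39 mod 41  (bits of 39 = 100111)
  bit 0 = 1: r = r^2 * 17 mod 41 = 1^2 * 17 = 1*17 = 17
  bit 1 = 0: r = r^2 mod 41 = 17^2 = 2
  bit 2 = 0: r = r^2 mod 41 = 2^2 = 4
  bit 3 = 1: r = r^2 * 17 mod 41 = 4^2 * 17 = 16*17 = 26
  bit 4 = 1: r = r^2 * 17 mod 41 = 26^2 * 17 = 20*17 = 12
  bit 5 = 1: r = r^2 * 17 mod 41 = 12^2 * 17 = 21*17 = 29
  -> B = 29
s = B^a = 29^6 mod 41  (bits of 6 = 110)
  bit 0 = 1: r = r^2 * 29 mod 41 = 1^2 * 29 = 1*29 = 29
  bit 1 = 1: r = r^2 * 29 mod 41 = 29^2 * 29 = 21*29 = 35
  bit 2 = 0: r = r^2 mod 41 = 35^2 = 36
  -> s = B^a = 36

Answer: 8 29 36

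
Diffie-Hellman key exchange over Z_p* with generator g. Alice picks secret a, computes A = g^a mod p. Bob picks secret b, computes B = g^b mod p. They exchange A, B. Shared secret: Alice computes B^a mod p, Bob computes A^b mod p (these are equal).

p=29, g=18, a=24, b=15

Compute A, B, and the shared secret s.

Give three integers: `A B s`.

Answer: 7 11 7

Derivation:
A = 18^24 mod 29  (bits of 24 = 11000)
  bit 0 = 1: r = r^2 * 18 mod 29 = 1^2 * 18 = 1*18 = 18
  bit 1 = 1: r = r^2 * 18 mod 29 = 18^2 * 18 = 5*18 = 3
  bit 2 = 0: r = r^2 mod 29 = 3^2 = 9
  bit 3 = 0: r = r^2 mod 29 = 9^2 = 23
  bit 4 = 0: r = r^2 mod 29 = 23^2 = 7
  -> A = 7
B = 18^15 mod 29  (bits of 15 = 1111)
  bit 0 = 1: r = r^2 * 18 mod 29 = 1^2 * 18 = 1*18 = 18
  bit 1 = 1: r = r^2 * 18 mod 29 = 18^2 * 18 = 5*18 = 3
  bit 2 = 1: r = r^2 * 18 mod 29 = 3^2 * 18 = 9*18 = 17
  bit 3 = 1: r = r^2 * 18 mod 29 = 17^2 * 18 = 28*18 = 11
  -> B = 11
s = B^a = 11^24 mod 29  (bits of 24 = 11000)
  bit 0 = 1: r = r^2 * 11 mod 29 = 1^2 * 11 = 1*11 = 11
  bit 1 = 1: r = r^2 * 11 mod 29 = 11^2 * 11 = 5*11 = 26
  bit 2 = 0: r = r^2 mod 29 = 26^2 = 9
  bit 3 = 0: r = r^2 mod 29 = 9^2 = 23
  bit 4 = 0: r = r^2 mod 29 = 23^2 = 7
  -> s = B^a = 7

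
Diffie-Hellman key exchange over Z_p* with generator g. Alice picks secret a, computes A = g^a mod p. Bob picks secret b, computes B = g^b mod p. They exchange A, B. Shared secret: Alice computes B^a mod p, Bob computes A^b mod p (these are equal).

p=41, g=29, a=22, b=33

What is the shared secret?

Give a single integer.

Answer: 36

Derivation:
A = 29^22 mod 41  (bits of 22 = 10110)
  bit 0 = 1: r = r^2 * 29 mod 41 = 1^2 * 29 = 1*29 = 29
  bit 1 = 0: r = r^2 mod 41 = 29^2 = 21
  bit 2 = 1: r = r^2 * 29 mod 41 = 21^2 * 29 = 31*29 = 38
  bit 3 = 1: r = r^2 * 29 mod 41 = 38^2 * 29 = 9*29 = 15
  bit 4 = 0: r = r^2 mod 41 = 15^2 = 20
  -> A = 20
B = 29^33 mod 41  (bits of 33 = 100001)
  bit 0 = 1: r = r^2 * 29 mod 41 = 1^2 * 29 = 1*29 = 29
  bit 1 = 0: r = r^2 mod 41 = 29^2 = 21
  bit 2 = 0: r = r^2 mod 41 = 21^2 = 31
  bit 3 = 0: r = r^2 mod 41 = 31^2 = 18
  bit 4 = 0: r = r^2 mod 41 = 18^2 = 37
  bit 5 = 1: r = r^2 * 29 mod 41 = 37^2 * 29 = 16*29 = 13
  -> B = 13
s = B^a = 13^22 mod 41  (bits of 22 = 10110)
  bit 0 = 1: r = r^2 * 13 mod 41 = 1^2 * 13 = 1*13 = 13
  bit 1 = 0: r = r^2 mod 41 = 13^2 = 5
  bit 2 = 1: r = r^2 * 13 mod 41 = 5^2 * 13 = 25*13 = 38
  bit 3 = 1: r = r^2 * 13 mod 41 = 38^2 * 13 = 9*13 = 35
  bit 4 = 0: r = r^2 mod 41 = 35^2 = 36
  -> s = B^a = 36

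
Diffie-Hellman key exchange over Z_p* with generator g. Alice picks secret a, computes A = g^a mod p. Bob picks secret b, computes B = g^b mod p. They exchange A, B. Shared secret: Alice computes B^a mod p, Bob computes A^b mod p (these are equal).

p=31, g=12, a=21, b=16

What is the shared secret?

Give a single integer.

A = 12^21 mod 31  (bits of 21 = 10101)
  bit 0 = 1: r = r^2 * 12 mod 31 = 1^2 * 12 = 1*12 = 12
  bit 1 = 0: r = r^2 mod 31 = 12^2 = 20
  bit 2 = 1: r = r^2 * 12 mod 31 = 20^2 * 12 = 28*12 = 26
  bit 3 = 0: r = r^2 mod 31 = 26^2 = 25
  bit 4 = 1: r = r^2 * 12 mod 31 = 25^2 * 12 = 5*12 = 29
  -> A = 29
B = 12^16 mod 31  (bits of 16 = 10000)
  bit 0 = 1: r = r^2 * 12 mod 31 = 1^2 * 12 = 1*12 = 12
  bit 1 = 0: r = r^2 mod 31 = 12^2 = 20
  bit 2 = 0: r = r^2 mod 31 = 20^2 = 28
  bit 3 = 0: r = r^2 mod 31 = 28^2 = 9
  bit 4 = 0: r = r^2 mod 31 = 9^2 = 19
  -> B = 19
s = B^a = 19^21 mod 31  (bits of 21 = 10101)
  bit 0 = 1: r = r^2 * 19 mod 31 = 1^2 * 19 = 1*19 = 19
  bit 1 = 0: r = r^2 mod 31 = 19^2 = 20
  bit 2 = 1: r = r^2 * 19 mod 31 = 20^2 * 19 = 28*19 = 5
  bit 3 = 0: r = r^2 mod 31 = 5^2 = 25
  bit 4 = 1: r = r^2 * 19 mod 31 = 25^2 * 19 = 5*19 = 2
  -> s = B^a = 2

Answer: 2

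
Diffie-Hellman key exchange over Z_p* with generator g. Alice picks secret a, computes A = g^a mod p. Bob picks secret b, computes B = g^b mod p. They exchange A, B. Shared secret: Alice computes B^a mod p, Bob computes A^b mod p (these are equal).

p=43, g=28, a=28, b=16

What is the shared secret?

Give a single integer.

A = 28^28 mod 43  (bits of 28 = 11100)
  bit 0 = 1: r = r^2 * 28 mod 43 = 1^2 * 28 = 1*28 = 28
  bit 1 = 1: r = r^2 * 28 mod 43 = 28^2 * 28 = 10*28 = 22
  bit 2 = 1: r = r^2 * 28 mod 43 = 22^2 * 28 = 11*28 = 7
  bit 3 = 0: r = r^2 mod 43 = 7^2 = 6
  bit 4 = 0: r = r^2 mod 43 = 6^2 = 36
  -> A = 36
B = 28^16 mod 43  (bits of 16 = 10000)
  bit 0 = 1: r = r^2 * 28 mod 43 = 1^2 * 28 = 1*28 = 28
  bit 1 = 0: r = r^2 mod 43 = 28^2 = 10
  bit 2 = 0: r = r^2 mod 43 = 10^2 = 14
  bit 3 = 0: r = r^2 mod 43 = 14^2 = 24
  bit 4 = 0: r = r^2 mod 43 = 24^2 = 17
  -> B = 17
s = B^a = 17^28 mod 43  (bits of 28 = 11100)
  bit 0 = 1: r = r^2 * 17 mod 43 = 1^2 * 17 = 1*17 = 17
  bit 1 = 1: r = r^2 * 17 mod 43 = 17^2 * 17 = 31*17 = 11
  bit 2 = 1: r = r^2 * 17 mod 43 = 11^2 * 17 = 35*17 = 36
  bit 3 = 0: r = r^2 mod 43 = 36^2 = 6
  bit 4 = 0: r = r^2 mod 43 = 6^2 = 36
  -> s = B^a = 36

Answer: 36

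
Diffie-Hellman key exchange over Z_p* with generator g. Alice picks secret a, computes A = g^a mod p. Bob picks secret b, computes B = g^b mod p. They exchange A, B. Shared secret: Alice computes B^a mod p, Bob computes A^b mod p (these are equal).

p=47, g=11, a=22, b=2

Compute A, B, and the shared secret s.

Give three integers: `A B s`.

Answer: 17 27 7

Derivation:
A = 11^22 mod 47  (bits of 22 = 10110)
  bit 0 = 1: r = r^2 * 11 mod 47 = 1^2 * 11 = 1*11 = 11
  bit 1 = 0: r = r^2 mod 47 = 11^2 = 27
  bit 2 = 1: r = r^2 * 11 mod 47 = 27^2 * 11 = 24*11 = 29
  bit 3 = 1: r = r^2 * 11 mod 47 = 29^2 * 11 = 42*11 = 39
  bit 4 = 0: r = r^2 mod 47 = 39^2 = 17
  -> A = 17
B = 11^2 mod 47  (bits of 2 = 10)
  bit 0 = 1: r = r^2 * 11 mod 47 = 1^2 * 11 = 1*11 = 11
  bit 1 = 0: r = r^2 mod 47 = 11^2 = 27
  -> B = 27
s = B^a = 27^22 mod 47  (bits of 22 = 10110)
  bit 0 = 1: r = r^2 * 27 mod 47 = 1^2 * 27 = 1*27 = 27
  bit 1 = 0: r = r^2 mod 47 = 27^2 = 24
  bit 2 = 1: r = r^2 * 27 mod 47 = 24^2 * 27 = 12*27 = 42
  bit 3 = 1: r = r^2 * 27 mod 47 = 42^2 * 27 = 25*27 = 17
  bit 4 = 0: r = r^2 mod 47 = 17^2 = 7
  -> s = B^a = 7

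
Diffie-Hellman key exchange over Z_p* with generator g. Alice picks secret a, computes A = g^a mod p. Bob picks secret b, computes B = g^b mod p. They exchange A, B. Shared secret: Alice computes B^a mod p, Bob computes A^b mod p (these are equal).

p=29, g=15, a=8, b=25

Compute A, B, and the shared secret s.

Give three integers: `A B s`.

Answer: 23 8 20

Derivation:
A = 15^8 mod 29  (bits of 8 = 1000)
  bit 0 = 1: r = r^2 * 15 mod 29 = 1^2 * 15 = 1*15 = 15
  bit 1 = 0: r = r^2 mod 29 = 15^2 = 22
  bit 2 = 0: r = r^2 mod 29 = 22^2 = 20
  bit 3 = 0: r = r^2 mod 29 = 20^2 = 23
  -> A = 23
B = 15^25 mod 29  (bits of 25 = 11001)
  bit 0 = 1: r = r^2 * 15 mod 29 = 1^2 * 15 = 1*15 = 15
  bit 1 = 1: r = r^2 * 15 mod 29 = 15^2 * 15 = 22*15 = 11
  bit 2 = 0: r = r^2 mod 29 = 11^2 = 5
  bit 3 = 0: r = r^2 mod 29 = 5^2 = 25
  bit 4 = 1: r = r^2 * 15 mod 29 = 25^2 * 15 = 16*15 = 8
  -> B = 8
s = B^a = 8^8 mod 29  (bits of 8 = 1000)
  bit 0 = 1: r = r^2 * 8 mod 29 = 1^2 * 8 = 1*8 = 8
  bit 1 = 0: r = r^2 mod 29 = 8^2 = 6
  bit 2 = 0: r = r^2 mod 29 = 6^2 = 7
  bit 3 = 0: r = r^2 mod 29 = 7^2 = 20
  -> s = B^a = 20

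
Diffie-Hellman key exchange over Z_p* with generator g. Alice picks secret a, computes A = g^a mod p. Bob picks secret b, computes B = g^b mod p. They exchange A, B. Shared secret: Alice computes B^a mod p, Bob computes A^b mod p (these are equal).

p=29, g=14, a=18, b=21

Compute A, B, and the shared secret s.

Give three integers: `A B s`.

A = 14^18 mod 29  (bits of 18 = 10010)
  bit 0 = 1: r = r^2 * 14 mod 29 = 1^2 * 14 = 1*14 = 14
  bit 1 = 0: r = r^2 mod 29 = 14^2 = 22
  bit 2 = 0: r = r^2 mod 29 = 22^2 = 20
  bit 3 = 1: r = r^2 * 14 mod 29 = 20^2 * 14 = 23*14 = 3
  bit 4 = 0: r = r^2 mod 29 = 3^2 = 9
  -> A = 9
B = 14^21 mod 29  (bits of 21 = 10101)
  bit 0 = 1: r = r^2 * 14 mod 29 = 1^2 * 14 = 1*14 = 14
  bit 1 = 0: r = r^2 mod 29 = 14^2 = 22
  bit 2 = 1: r = r^2 * 14 mod 29 = 22^2 * 14 = 20*14 = 19
  bit 3 = 0: r = r^2 mod 29 = 19^2 = 13
  bit 4 = 1: r = r^2 * 14 mod 29 = 13^2 * 14 = 24*14 = 17
  -> B = 17
s = B^a = 17^18 mod 29  (bits of 18 = 10010)
  bit 0 = 1: r = r^2 * 17 mod 29 = 1^2 * 17 = 1*17 = 17
  bit 1 = 0: r = r^2 mod 29 = 17^2 = 28
  bit 2 = 0: r = r^2 mod 29 = 28^2 = 1
  bit 3 = 1: r = r^2 * 17 mod 29 = 1^2 * 17 = 1*17 = 17
  bit 4 = 0: r = r^2 mod 29 = 17^2 = 28
  -> s = B^a = 28

Answer: 9 17 28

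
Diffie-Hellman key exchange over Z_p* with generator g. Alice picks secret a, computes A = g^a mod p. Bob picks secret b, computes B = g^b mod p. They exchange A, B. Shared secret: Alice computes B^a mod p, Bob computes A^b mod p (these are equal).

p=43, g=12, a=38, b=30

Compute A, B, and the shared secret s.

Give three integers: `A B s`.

Answer: 13 4 21

Derivation:
A = 12^38 mod 43  (bits of 38 = 100110)
  bit 0 = 1: r = r^2 * 12 mod 43 = 1^2 * 12 = 1*12 = 12
  bit 1 = 0: r = r^2 mod 43 = 12^2 = 15
  bit 2 = 0: r = r^2 mod 43 = 15^2 = 10
  bit 3 = 1: r = r^2 * 12 mod 43 = 10^2 * 12 = 14*12 = 39
  bit 4 = 1: r = r^2 * 12 mod 43 = 39^2 * 12 = 16*12 = 20
  bit 5 = 0: r = r^2 mod 43 = 20^2 = 13
  -> A = 13
B = 12^30 mod 43  (bits of 30 = 11110)
  bit 0 = 1: r = r^2 * 12 mod 43 = 1^2 * 12 = 1*12 = 12
  bit 1 = 1: r = r^2 * 12 mod 43 = 12^2 * 12 = 15*12 = 8
  bit 2 = 1: r = r^2 * 12 mod 43 = 8^2 * 12 = 21*12 = 37
  bit 3 = 1: r = r^2 * 12 mod 43 = 37^2 * 12 = 36*12 = 2
  bit 4 = 0: r = r^2 mod 43 = 2^2 = 4
  -> B = 4
s = B^a = 4^38 mod 43  (bits of 38 = 100110)
  bit 0 = 1: r = r^2 * 4 mod 43 = 1^2 * 4 = 1*4 = 4
  bit 1 = 0: r = r^2 mod 43 = 4^2 = 16
  bit 2 = 0: r = r^2 mod 43 = 16^2 = 41
  bit 3 = 1: r = r^2 * 4 mod 43 = 41^2 * 4 = 4*4 = 16
  bit 4 = 1: r = r^2 * 4 mod 43 = 16^2 * 4 = 41*4 = 35
  bit 5 = 0: r = r^2 mod 43 = 35^2 = 21
  -> s = B^a = 21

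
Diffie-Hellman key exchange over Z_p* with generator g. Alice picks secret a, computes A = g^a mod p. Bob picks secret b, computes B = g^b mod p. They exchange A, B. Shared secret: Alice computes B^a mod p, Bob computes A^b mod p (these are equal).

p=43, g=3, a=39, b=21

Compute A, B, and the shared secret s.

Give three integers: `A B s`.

A = 3^39 mod 43  (bits of 39 = 100111)
  bit 0 = 1: r = r^2 * 3 mod 43 = 1^2 * 3 = 1*3 = 3
  bit 1 = 0: r = r^2 mod 43 = 3^2 = 9
  bit 2 = 0: r = r^2 mod 43 = 9^2 = 38
  bit 3 = 1: r = r^2 * 3 mod 43 = 38^2 * 3 = 25*3 = 32
  bit 4 = 1: r = r^2 * 3 mod 43 = 32^2 * 3 = 35*3 = 19
  bit 5 = 1: r = r^2 * 3 mod 43 = 19^2 * 3 = 17*3 = 8
  -> A = 8
B = 3^21 mod 43  (bits of 21 = 10101)
  bit 0 = 1: r = r^2 * 3 mod 43 = 1^2 * 3 = 1*3 = 3
  bit 1 = 0: r = r^2 mod 43 = 3^2 = 9
  bit 2 = 1: r = r^2 * 3 mod 43 = 9^2 * 3 = 38*3 = 28
  bit 3 = 0: r = r^2 mod 43 = 28^2 = 10
  bit 4 = 1: r = r^2 * 3 mod 43 = 10^2 * 3 = 14*3 = 42
  -> B = 42
s = B^a = 42^39 mod 43  (bits of 39 = 100111)
  bit 0 = 1: r = r^2 * 42 mod 43 = 1^2 * 42 = 1*42 = 42
  bit 1 = 0: r = r^2 mod 43 = 42^2 = 1
  bit 2 = 0: r = r^2 mod 43 = 1^2 = 1
  bit 3 = 1: r = r^2 * 42 mod 43 = 1^2 * 42 = 1*42 = 42
  bit 4 = 1: r = r^2 * 42 mod 43 = 42^2 * 42 = 1*42 = 42
  bit 5 = 1: r = r^2 * 42 mod 43 = 42^2 * 42 = 1*42 = 42
  -> s = B^a = 42

Answer: 8 42 42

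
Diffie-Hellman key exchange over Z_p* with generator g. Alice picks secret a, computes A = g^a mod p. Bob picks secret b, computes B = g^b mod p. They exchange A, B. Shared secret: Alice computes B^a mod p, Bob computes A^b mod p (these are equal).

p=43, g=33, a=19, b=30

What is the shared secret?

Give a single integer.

A = 33^19 mod 43  (bits of 19 = 10011)
  bit 0 = 1: r = r^2 * 33 mod 43 = 1^2 * 33 = 1*33 = 33
  bit 1 = 0: r = r^2 mod 43 = 33^2 = 14
  bit 2 = 0: r = r^2 mod 43 = 14^2 = 24
  bit 3 = 1: r = r^2 * 33 mod 43 = 24^2 * 33 = 17*33 = 2
  bit 4 = 1: r = r^2 * 33 mod 43 = 2^2 * 33 = 4*33 = 3
  -> A = 3
B = 33^30 mod 43  (bits of 30 = 11110)
  bit 0 = 1: r = r^2 * 33 mod 43 = 1^2 * 33 = 1*33 = 33
  bit 1 = 1: r = r^2 * 33 mod 43 = 33^2 * 33 = 14*33 = 32
  bit 2 = 1: r = r^2 * 33 mod 43 = 32^2 * 33 = 35*33 = 37
  bit 3 = 1: r = r^2 * 33 mod 43 = 37^2 * 33 = 36*33 = 27
  bit 4 = 0: r = r^2 mod 43 = 27^2 = 41
  -> B = 41
s = B^a = 41^19 mod 43  (bits of 19 = 10011)
  bit 0 = 1: r = r^2 * 41 mod 43 = 1^2 * 41 = 1*41 = 41
  bit 1 = 0: r = r^2 mod 43 = 41^2 = 4
  bit 2 = 0: r = r^2 mod 43 = 4^2 = 16
  bit 3 = 1: r = r^2 * 41 mod 43 = 16^2 * 41 = 41*41 = 4
  bit 4 = 1: r = r^2 * 41 mod 43 = 4^2 * 41 = 16*41 = 11
  -> s = B^a = 11

Answer: 11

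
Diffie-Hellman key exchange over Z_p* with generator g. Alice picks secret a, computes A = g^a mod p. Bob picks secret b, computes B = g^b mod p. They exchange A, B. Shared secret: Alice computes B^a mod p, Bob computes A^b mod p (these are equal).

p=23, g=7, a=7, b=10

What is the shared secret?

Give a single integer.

Answer: 9

Derivation:
A = 7^7 mod 23  (bits of 7 = 111)
  bit 0 = 1: r = r^2 * 7 mod 23 = 1^2 * 7 = 1*7 = 7
  bit 1 = 1: r = r^2 * 7 mod 23 = 7^2 * 7 = 3*7 = 21
  bit 2 = 1: r = r^2 * 7 mod 23 = 21^2 * 7 = 4*7 = 5
  -> A = 5
B = 7^10 mod 23  (bits of 10 = 1010)
  bit 0 = 1: r = r^2 * 7 mod 23 = 1^2 * 7 = 1*7 = 7
  bit 1 = 0: r = r^2 mod 23 = 7^2 = 3
  bit 2 = 1: r = r^2 * 7 mod 23 = 3^2 * 7 = 9*7 = 17
  bit 3 = 0: r = r^2 mod 23 = 17^2 = 13
  -> B = 13
s = B^a = 13^7 mod 23  (bits of 7 = 111)
  bit 0 = 1: r = r^2 * 13 mod 23 = 1^2 * 13 = 1*13 = 13
  bit 1 = 1: r = r^2 * 13 mod 23 = 13^2 * 13 = 8*13 = 12
  bit 2 = 1: r = r^2 * 13 mod 23 = 12^2 * 13 = 6*13 = 9
  -> s = B^a = 9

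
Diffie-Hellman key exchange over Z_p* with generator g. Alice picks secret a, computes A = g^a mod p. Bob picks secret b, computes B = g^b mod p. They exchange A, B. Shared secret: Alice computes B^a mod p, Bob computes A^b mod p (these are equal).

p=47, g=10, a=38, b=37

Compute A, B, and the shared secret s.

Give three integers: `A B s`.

Answer: 7 43 34

Derivation:
A = 10^38 mod 47  (bits of 38 = 100110)
  bit 0 = 1: r = r^2 * 10 mod 47 = 1^2 * 10 = 1*10 = 10
  bit 1 = 0: r = r^2 mod 47 = 10^2 = 6
  bit 2 = 0: r = r^2 mod 47 = 6^2 = 36
  bit 3 = 1: r = r^2 * 10 mod 47 = 36^2 * 10 = 27*10 = 35
  bit 4 = 1: r = r^2 * 10 mod 47 = 35^2 * 10 = 3*10 = 30
  bit 5 = 0: r = r^2 mod 47 = 30^2 = 7
  -> A = 7
B = 10^37 mod 47  (bits of 37 = 100101)
  bit 0 = 1: r = r^2 * 10 mod 47 = 1^2 * 10 = 1*10 = 10
  bit 1 = 0: r = r^2 mod 47 = 10^2 = 6
  bit 2 = 0: r = r^2 mod 47 = 6^2 = 36
  bit 3 = 1: r = r^2 * 10 mod 47 = 36^2 * 10 = 27*10 = 35
  bit 4 = 0: r = r^2 mod 47 = 35^2 = 3
  bit 5 = 1: r = r^2 * 10 mod 47 = 3^2 * 10 = 9*10 = 43
  -> B = 43
s = B^a = 43^38 mod 47  (bits of 38 = 100110)
  bit 0 = 1: r = r^2 * 43 mod 47 = 1^2 * 43 = 1*43 = 43
  bit 1 = 0: r = r^2 mod 47 = 43^2 = 16
  bit 2 = 0: r = r^2 mod 47 = 16^2 = 21
  bit 3 = 1: r = r^2 * 43 mod 47 = 21^2 * 43 = 18*43 = 22
  bit 4 = 1: r = r^2 * 43 mod 47 = 22^2 * 43 = 14*43 = 38
  bit 5 = 0: r = r^2 mod 47 = 38^2 = 34
  -> s = B^a = 34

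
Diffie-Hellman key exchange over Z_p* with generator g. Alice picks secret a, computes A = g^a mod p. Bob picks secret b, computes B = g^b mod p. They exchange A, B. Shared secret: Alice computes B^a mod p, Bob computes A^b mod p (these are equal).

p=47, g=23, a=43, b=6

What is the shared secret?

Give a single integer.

Answer: 25

Derivation:
A = 23^43 mod 47  (bits of 43 = 101011)
  bit 0 = 1: r = r^2 * 23 mod 47 = 1^2 * 23 = 1*23 = 23
  bit 1 = 0: r = r^2 mod 47 = 23^2 = 12
  bit 2 = 1: r = r^2 * 23 mod 47 = 12^2 * 23 = 3*23 = 22
  bit 3 = 0: r = r^2 mod 47 = 22^2 = 14
  bit 4 = 1: r = r^2 * 23 mod 47 = 14^2 * 23 = 8*23 = 43
  bit 5 = 1: r = r^2 * 23 mod 47 = 43^2 * 23 = 16*23 = 39
  -> A = 39
B = 23^6 mod 47  (bits of 6 = 110)
  bit 0 = 1: r = r^2 * 23 mod 47 = 1^2 * 23 = 1*23 = 23
  bit 1 = 1: r = r^2 * 23 mod 47 = 23^2 * 23 = 12*23 = 41
  bit 2 = 0: r = r^2 mod 47 = 41^2 = 36
  -> B = 36
s = B^a = 36^43 mod 47  (bits of 43 = 101011)
  bit 0 = 1: r = r^2 * 36 mod 47 = 1^2 * 36 = 1*36 = 36
  bit 1 = 0: r = r^2 mod 47 = 36^2 = 27
  bit 2 = 1: r = r^2 * 36 mod 47 = 27^2 * 36 = 24*36 = 18
  bit 3 = 0: r = r^2 mod 47 = 18^2 = 42
  bit 4 = 1: r = r^2 * 36 mod 47 = 42^2 * 36 = 25*36 = 7
  bit 5 = 1: r = r^2 * 36 mod 47 = 7^2 * 36 = 2*36 = 25
  -> s = B^a = 25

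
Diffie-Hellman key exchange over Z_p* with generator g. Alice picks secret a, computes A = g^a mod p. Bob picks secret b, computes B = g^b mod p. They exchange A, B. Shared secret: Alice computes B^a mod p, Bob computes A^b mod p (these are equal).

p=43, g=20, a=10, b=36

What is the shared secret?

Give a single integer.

Answer: 41

Derivation:
A = 20^10 mod 43  (bits of 10 = 1010)
  bit 0 = 1: r = r^2 * 20 mod 43 = 1^2 * 20 = 1*20 = 20
  bit 1 = 0: r = r^2 mod 43 = 20^2 = 13
  bit 2 = 1: r = r^2 * 20 mod 43 = 13^2 * 20 = 40*20 = 26
  bit 3 = 0: r = r^2 mod 43 = 26^2 = 31
  -> A = 31
B = 20^36 mod 43  (bits of 36 = 100100)
  bit 0 = 1: r = r^2 * 20 mod 43 = 1^2 * 20 = 1*20 = 20
  bit 1 = 0: r = r^2 mod 43 = 20^2 = 13
  bit 2 = 0: r = r^2 mod 43 = 13^2 = 40
  bit 3 = 1: r = r^2 * 20 mod 43 = 40^2 * 20 = 9*20 = 8
  bit 4 = 0: r = r^2 mod 43 = 8^2 = 21
  bit 5 = 0: r = r^2 mod 43 = 21^2 = 11
  -> B = 11
s = B^a = 11^10 mod 43  (bits of 10 = 1010)
  bit 0 = 1: r = r^2 * 11 mod 43 = 1^2 * 11 = 1*11 = 11
  bit 1 = 0: r = r^2 mod 43 = 11^2 = 35
  bit 2 = 1: r = r^2 * 11 mod 43 = 35^2 * 11 = 21*11 = 16
  bit 3 = 0: r = r^2 mod 43 = 16^2 = 41
  -> s = B^a = 41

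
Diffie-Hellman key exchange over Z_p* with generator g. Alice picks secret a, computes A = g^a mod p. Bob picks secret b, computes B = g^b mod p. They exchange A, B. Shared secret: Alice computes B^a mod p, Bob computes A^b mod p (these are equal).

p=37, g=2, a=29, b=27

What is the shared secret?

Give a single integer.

A = 2^29 mod 37  (bits of 29 = 11101)
  bit 0 = 1: r = r^2 * 2 mod 37 = 1^2 * 2 = 1*2 = 2
  bit 1 = 1: r = r^2 * 2 mod 37 = 2^2 * 2 = 4*2 = 8
  bit 2 = 1: r = r^2 * 2 mod 37 = 8^2 * 2 = 27*2 = 17
  bit 3 = 0: r = r^2 mod 37 = 17^2 = 30
  bit 4 = 1: r = r^2 * 2 mod 37 = 30^2 * 2 = 12*2 = 24
  -> A = 24
B = 2^27 mod 37  (bits of 27 = 11011)
  bit 0 = 1: r = r^2 * 2 mod 37 = 1^2 * 2 = 1*2 = 2
  bit 1 = 1: r = r^2 * 2 mod 37 = 2^2 * 2 = 4*2 = 8
  bit 2 = 0: r = r^2 mod 37 = 8^2 = 27
  bit 3 = 1: r = r^2 * 2 mod 37 = 27^2 * 2 = 26*2 = 15
  bit 4 = 1: r = r^2 * 2 mod 37 = 15^2 * 2 = 3*2 = 6
  -> B = 6
s = B^a = 6^29 mod 37  (bits of 29 = 11101)
  bit 0 = 1: r = r^2 * 6 mod 37 = 1^2 * 6 = 1*6 = 6
  bit 1 = 1: r = r^2 * 6 mod 37 = 6^2 * 6 = 36*6 = 31
  bit 2 = 1: r = r^2 * 6 mod 37 = 31^2 * 6 = 36*6 = 31
  bit 3 = 0: r = r^2 mod 37 = 31^2 = 36
  bit 4 = 1: r = r^2 * 6 mod 37 = 36^2 * 6 = 1*6 = 6
  -> s = B^a = 6

Answer: 6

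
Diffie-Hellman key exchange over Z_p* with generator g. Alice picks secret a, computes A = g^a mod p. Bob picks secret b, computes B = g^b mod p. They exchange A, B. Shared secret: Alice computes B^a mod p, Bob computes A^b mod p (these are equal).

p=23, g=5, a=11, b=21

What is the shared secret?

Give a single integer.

A = 5^11 mod 23  (bits of 11 = 1011)
  bit 0 = 1: r = r^2 * 5 mod 23 = 1^2 * 5 = 1*5 = 5
  bit 1 = 0: r = r^2 mod 23 = 5^2 = 2
  bit 2 = 1: r = r^2 * 5 mod 23 = 2^2 * 5 = 4*5 = 20
  bit 3 = 1: r = r^2 * 5 mod 23 = 20^2 * 5 = 9*5 = 22
  -> A = 22
B = 5^21 mod 23  (bits of 21 = 10101)
  bit 0 = 1: r = r^2 * 5 mod 23 = 1^2 * 5 = 1*5 = 5
  bit 1 = 0: r = r^2 mod 23 = 5^2 = 2
  bit 2 = 1: r = r^2 * 5 mod 23 = 2^2 * 5 = 4*5 = 20
  bit 3 = 0: r = r^2 mod 23 = 20^2 = 9
  bit 4 = 1: r = r^2 * 5 mod 23 = 9^2 * 5 = 12*5 = 14
  -> B = 14
s = B^a = 14^11 mod 23  (bits of 11 = 1011)
  bit 0 = 1: r = r^2 * 14 mod 23 = 1^2 * 14 = 1*14 = 14
  bit 1 = 0: r = r^2 mod 23 = 14^2 = 12
  bit 2 = 1: r = r^2 * 14 mod 23 = 12^2 * 14 = 6*14 = 15
  bit 3 = 1: r = r^2 * 14 mod 23 = 15^2 * 14 = 18*14 = 22
  -> s = B^a = 22

Answer: 22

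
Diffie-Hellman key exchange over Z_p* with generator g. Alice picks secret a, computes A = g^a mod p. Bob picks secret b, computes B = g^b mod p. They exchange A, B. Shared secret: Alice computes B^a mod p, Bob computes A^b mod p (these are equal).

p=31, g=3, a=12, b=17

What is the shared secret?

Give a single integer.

A = 3^12 mod 31  (bits of 12 = 1100)
  bit 0 = 1: r = r^2 * 3 mod 31 = 1^2 * 3 = 1*3 = 3
  bit 1 = 1: r = r^2 * 3 mod 31 = 3^2 * 3 = 9*3 = 27
  bit 2 = 0: r = r^2 mod 31 = 27^2 = 16
  bit 3 = 0: r = r^2 mod 31 = 16^2 = 8
  -> A = 8
B = 3^17 mod 31  (bits of 17 = 10001)
  bit 0 = 1: r = r^2 * 3 mod 31 = 1^2 * 3 = 1*3 = 3
  bit 1 = 0: r = r^2 mod 31 = 3^2 = 9
  bit 2 = 0: r = r^2 mod 31 = 9^2 = 19
  bit 3 = 0: r = r^2 mod 31 = 19^2 = 20
  bit 4 = 1: r = r^2 * 3 mod 31 = 20^2 * 3 = 28*3 = 22
  -> B = 22
s = B^a = 22^12 mod 31  (bits of 12 = 1100)
  bit 0 = 1: r = r^2 * 22 mod 31 = 1^2 * 22 = 1*22 = 22
  bit 1 = 1: r = r^2 * 22 mod 31 = 22^2 * 22 = 19*22 = 15
  bit 2 = 0: r = r^2 mod 31 = 15^2 = 8
  bit 3 = 0: r = r^2 mod 31 = 8^2 = 2
  -> s = B^a = 2

Answer: 2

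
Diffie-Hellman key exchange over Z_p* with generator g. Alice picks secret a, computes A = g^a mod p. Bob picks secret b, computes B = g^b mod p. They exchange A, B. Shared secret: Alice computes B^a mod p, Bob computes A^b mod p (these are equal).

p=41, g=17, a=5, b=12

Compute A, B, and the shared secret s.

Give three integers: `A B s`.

A = 17^5 mod 41  (bits of 5 = 101)
  bit 0 = 1: r = r^2 * 17 mod 41 = 1^2 * 17 = 1*17 = 17
  bit 1 = 0: r = r^2 mod 41 = 17^2 = 2
  bit 2 = 1: r = r^2 * 17 mod 41 = 2^2 * 17 = 4*17 = 27
  -> A = 27
B = 17^12 mod 41  (bits of 12 = 1100)
  bit 0 = 1: r = r^2 * 17 mod 41 = 1^2 * 17 = 1*17 = 17
  bit 1 = 1: r = r^2 * 17 mod 41 = 17^2 * 17 = 2*17 = 34
  bit 2 = 0: r = r^2 mod 41 = 34^2 = 8
  bit 3 = 0: r = r^2 mod 41 = 8^2 = 23
  -> B = 23
s = B^a = 23^5 mod 41  (bits of 5 = 101)
  bit 0 = 1: r = r^2 * 23 mod 41 = 1^2 * 23 = 1*23 = 23
  bit 1 = 0: r = r^2 mod 41 = 23^2 = 37
  bit 2 = 1: r = r^2 * 23 mod 41 = 37^2 * 23 = 16*23 = 40
  -> s = B^a = 40

Answer: 27 23 40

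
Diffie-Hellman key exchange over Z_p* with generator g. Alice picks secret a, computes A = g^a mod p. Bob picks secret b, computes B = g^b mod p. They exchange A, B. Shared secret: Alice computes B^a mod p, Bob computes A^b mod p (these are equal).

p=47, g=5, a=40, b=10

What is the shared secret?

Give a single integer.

Answer: 7

Derivation:
A = 5^40 mod 47  (bits of 40 = 101000)
  bit 0 = 1: r = r^2 * 5 mod 47 = 1^2 * 5 = 1*5 = 5
  bit 1 = 0: r = r^2 mod 47 = 5^2 = 25
  bit 2 = 1: r = r^2 * 5 mod 47 = 25^2 * 5 = 14*5 = 23
  bit 3 = 0: r = r^2 mod 47 = 23^2 = 12
  bit 4 = 0: r = r^2 mod 47 = 12^2 = 3
  bit 5 = 0: r = r^2 mod 47 = 3^2 = 9
  -> A = 9
B = 5^10 mod 47  (bits of 10 = 1010)
  bit 0 = 1: r = r^2 * 5 mod 47 = 1^2 * 5 = 1*5 = 5
  bit 1 = 0: r = r^2 mod 47 = 5^2 = 25
  bit 2 = 1: r = r^2 * 5 mod 47 = 25^2 * 5 = 14*5 = 23
  bit 3 = 0: r = r^2 mod 47 = 23^2 = 12
  -> B = 12
s = B^a = 12^40 mod 47  (bits of 40 = 101000)
  bit 0 = 1: r = r^2 * 12 mod 47 = 1^2 * 12 = 1*12 = 12
  bit 1 = 0: r = r^2 mod 47 = 12^2 = 3
  bit 2 = 1: r = r^2 * 12 mod 47 = 3^2 * 12 = 9*12 = 14
  bit 3 = 0: r = r^2 mod 47 = 14^2 = 8
  bit 4 = 0: r = r^2 mod 47 = 8^2 = 17
  bit 5 = 0: r = r^2 mod 47 = 17^2 = 7
  -> s = B^a = 7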